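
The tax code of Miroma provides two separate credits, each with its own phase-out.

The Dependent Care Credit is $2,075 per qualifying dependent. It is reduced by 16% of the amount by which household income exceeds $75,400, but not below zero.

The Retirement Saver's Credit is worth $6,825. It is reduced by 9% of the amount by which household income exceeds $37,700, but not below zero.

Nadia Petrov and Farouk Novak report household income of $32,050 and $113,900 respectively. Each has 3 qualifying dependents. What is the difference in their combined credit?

Nadia ($32,050): Dependent Care Credit: base = 3 × $2,075 = $6,225. $32,050 is at or below the $75,400 threshold, so the full $6,225 applies. Retirement Saver's Credit: $32,050 is at or below the $37,700 threshold, so the full $6,825 applies. total $6,225 + $6,825 = $13,050
Farouk ($113,900): Dependent Care Credit: base = 3 × $2,075 = $6,225. 16% of the $38,500 excess over $75,400 is $6,160; credit = $6,225 − $6,160 = $65. Retirement Saver's Credit: 9% of the $76,200 excess over $37,700 is $6,858 ≥ base, so the credit is $0. total $65 + $0 = $65
Difference: |$13,050 − $65| = $12,985.

$12,985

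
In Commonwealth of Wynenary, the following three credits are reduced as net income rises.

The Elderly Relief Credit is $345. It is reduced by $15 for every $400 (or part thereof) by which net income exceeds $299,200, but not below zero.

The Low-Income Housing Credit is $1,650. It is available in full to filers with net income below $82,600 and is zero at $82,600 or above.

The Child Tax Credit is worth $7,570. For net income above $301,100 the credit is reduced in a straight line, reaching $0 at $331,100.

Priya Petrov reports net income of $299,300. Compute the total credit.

$7,900

Elderly Relief Credit: income exceeds $299,200 by $100, which is 1 full-or-partial $400 increment; reduction = 1 × $15 = $15, leaving $330.
Low-Income Housing Credit: $299,300 meets or exceeds the $82,600 cutoff, so the credit is $0.
Child Tax Credit: $299,300 is at or below the $301,100 threshold, so the full $7,570 applies.
Total: $330 + $0 + $7,570 = $7,900.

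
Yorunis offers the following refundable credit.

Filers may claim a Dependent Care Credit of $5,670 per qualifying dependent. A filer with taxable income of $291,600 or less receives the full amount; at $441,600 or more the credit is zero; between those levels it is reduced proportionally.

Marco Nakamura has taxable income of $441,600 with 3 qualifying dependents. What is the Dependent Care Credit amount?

Dependent Care Credit: base = 3 × $5,670 = $17,010. $441,600 is at or above $441,600, so the credit is $0.

$0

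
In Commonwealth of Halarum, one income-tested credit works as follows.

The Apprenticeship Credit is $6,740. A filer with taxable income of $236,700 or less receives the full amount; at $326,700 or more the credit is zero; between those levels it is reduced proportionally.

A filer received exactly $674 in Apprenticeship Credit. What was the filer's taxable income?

$674 is 674/6,740 of the full $6,740, so 6,066/6,740 of the $90,000 range has been used: income = $236,700 + $90,000 × 6,066/6,740 = $317,700.

$317,700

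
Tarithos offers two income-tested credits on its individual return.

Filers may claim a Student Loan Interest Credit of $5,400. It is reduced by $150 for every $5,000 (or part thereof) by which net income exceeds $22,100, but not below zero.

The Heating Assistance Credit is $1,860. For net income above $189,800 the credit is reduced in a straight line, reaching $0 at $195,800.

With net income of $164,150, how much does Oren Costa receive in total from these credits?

$2,910

Student Loan Interest Credit: income exceeds $22,100 by $142,050, which is 29 full-or-partial $5,000 increments; reduction = 29 × $150 = $4,350, leaving $1,050.
Heating Assistance Credit: $164,150 is at or below the $189,800 threshold, so the full $1,860 applies.
Total: $1,050 + $1,860 = $2,910.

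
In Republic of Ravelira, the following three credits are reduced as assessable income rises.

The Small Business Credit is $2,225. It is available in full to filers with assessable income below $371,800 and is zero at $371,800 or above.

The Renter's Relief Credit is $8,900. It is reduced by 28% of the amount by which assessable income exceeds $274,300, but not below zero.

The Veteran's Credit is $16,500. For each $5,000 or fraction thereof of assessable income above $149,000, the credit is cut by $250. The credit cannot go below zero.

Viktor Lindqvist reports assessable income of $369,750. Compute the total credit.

Small Business Credit: $369,750 is below the $371,800 cutoff, so the full $2,225 applies.
Renter's Relief Credit: 28% of the $95,450 excess over $274,300 is $26,726 ≥ base, so the credit is $0.
Veteran's Credit: income exceeds $149,000 by $220,750, which is 45 full-or-partial $5,000 increments; reduction = 45 × $250 = $11,250, leaving $5,250.
Total: $2,225 + $0 + $5,250 = $7,475.

$7,475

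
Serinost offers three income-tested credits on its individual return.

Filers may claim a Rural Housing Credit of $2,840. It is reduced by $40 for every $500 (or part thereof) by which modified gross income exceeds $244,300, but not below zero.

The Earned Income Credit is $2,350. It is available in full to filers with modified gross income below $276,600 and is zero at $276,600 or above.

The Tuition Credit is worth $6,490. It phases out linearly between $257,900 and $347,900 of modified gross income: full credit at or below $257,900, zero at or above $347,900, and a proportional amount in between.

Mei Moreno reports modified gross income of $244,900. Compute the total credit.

Rural Housing Credit: income exceeds $244,300 by $600, which is 2 full-or-partial $500 increments; reduction = 2 × $40 = $80, leaving $2,760.
Earned Income Credit: $244,900 is below the $276,600 cutoff, so the full $2,350 applies.
Tuition Credit: $244,900 is at or below the $257,900 threshold, so the full $6,490 applies.
Total: $2,760 + $2,350 + $6,490 = $11,600.

$11,600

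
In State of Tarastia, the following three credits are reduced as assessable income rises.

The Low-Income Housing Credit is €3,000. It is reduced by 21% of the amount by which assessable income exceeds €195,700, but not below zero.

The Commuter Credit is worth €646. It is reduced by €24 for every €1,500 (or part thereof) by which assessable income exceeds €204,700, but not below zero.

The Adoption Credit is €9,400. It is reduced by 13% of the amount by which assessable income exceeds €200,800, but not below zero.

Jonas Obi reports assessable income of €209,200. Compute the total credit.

Low-Income Housing Credit: 21% of the €13,500 excess over €195,700 is €2,835; credit = €3,000 − €2,835 = €165.
Commuter Credit: income exceeds €204,700 by €4,500, which is 3 full-or-partial €1,500 increments; reduction = 3 × €24 = €72, leaving €574.
Adoption Credit: 13% of the €8,400 excess over €200,800 is €1,092; credit = €9,400 − €1,092 = €8,308.
Total: €165 + €574 + €8,308 = €9,047.

€9,047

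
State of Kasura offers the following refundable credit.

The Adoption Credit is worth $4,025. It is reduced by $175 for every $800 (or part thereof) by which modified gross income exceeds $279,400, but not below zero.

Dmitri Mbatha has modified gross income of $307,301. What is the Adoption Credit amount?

Adoption Credit: income exceeds $279,400 by $27,901 → 35 increments × $175 = $6,125 ≥ base, so the credit is $0.

$0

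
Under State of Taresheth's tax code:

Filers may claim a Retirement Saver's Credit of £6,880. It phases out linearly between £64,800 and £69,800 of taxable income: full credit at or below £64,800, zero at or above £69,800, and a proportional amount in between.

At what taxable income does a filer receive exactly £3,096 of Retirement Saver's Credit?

£3,096 is 3,096/6,880 of the full £6,880, so 3,784/6,880 of the £5,000 range has been used: income = £64,800 + £5,000 × 3,784/6,880 = £67,550.

£67,550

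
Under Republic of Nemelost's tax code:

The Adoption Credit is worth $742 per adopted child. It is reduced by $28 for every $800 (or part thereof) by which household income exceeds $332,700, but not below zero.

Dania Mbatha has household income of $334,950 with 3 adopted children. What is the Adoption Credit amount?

Adoption Credit: base = 3 × $742 = $2,226. income exceeds $332,700 by $2,250, which is 3 full-or-partial $800 increments; reduction = 3 × $28 = $84, leaving $2,142.

$2,142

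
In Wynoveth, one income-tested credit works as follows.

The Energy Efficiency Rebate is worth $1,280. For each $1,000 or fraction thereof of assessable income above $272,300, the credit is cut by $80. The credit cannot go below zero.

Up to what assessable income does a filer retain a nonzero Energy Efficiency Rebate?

After 15 increments the reduction is 15 × $80 = $1,200, leaving $80; one more increment wipes it out. Increment 15 ends at excess 15 × $1,000 = $15,000, so the highest qualifying income is $272,300 + $15,000 = $287,300.

$287,300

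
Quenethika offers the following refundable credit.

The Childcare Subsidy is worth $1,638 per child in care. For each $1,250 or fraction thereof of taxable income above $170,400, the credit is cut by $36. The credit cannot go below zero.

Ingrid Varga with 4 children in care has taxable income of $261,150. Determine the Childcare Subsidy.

Childcare Subsidy: base = 4 × $1,638 = $6,552. income exceeds $170,400 by $90,750, which is 73 full-or-partial $1,250 increments; reduction = 73 × $36 = $2,628, leaving $3,924.

$3,924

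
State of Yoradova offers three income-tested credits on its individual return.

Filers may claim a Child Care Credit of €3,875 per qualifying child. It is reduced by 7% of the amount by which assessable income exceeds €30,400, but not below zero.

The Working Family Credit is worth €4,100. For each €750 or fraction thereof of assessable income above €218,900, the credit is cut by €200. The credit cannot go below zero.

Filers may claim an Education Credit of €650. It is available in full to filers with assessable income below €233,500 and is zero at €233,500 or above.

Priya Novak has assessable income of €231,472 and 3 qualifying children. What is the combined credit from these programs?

Child Care Credit: base = 3 × €3,875 = €11,625. 7% of the €201,072 excess over €30,400 is €14,075.04 ≥ base, so the credit is €0.
Working Family Credit: income exceeds €218,900 by €12,572, which is 17 full-or-partial €750 increments; reduction = 17 × €200 = €3,400, leaving €700.
Education Credit: €231,472 is below the €233,500 cutoff, so the full €650 applies.
Total: €0 + €700 + €650 = €1,350.

€1,350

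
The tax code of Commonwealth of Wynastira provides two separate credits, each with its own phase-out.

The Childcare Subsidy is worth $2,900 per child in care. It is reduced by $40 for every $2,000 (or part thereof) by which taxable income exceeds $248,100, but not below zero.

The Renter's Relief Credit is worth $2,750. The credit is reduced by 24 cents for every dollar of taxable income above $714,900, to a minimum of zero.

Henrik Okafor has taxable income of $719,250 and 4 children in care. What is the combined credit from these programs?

$3,866

Childcare Subsidy: base = 4 × $2,900 = $11,600. income exceeds $248,100 by $471,150, which is 236 full-or-partial $2,000 increments; reduction = 236 × $40 = $9,440, leaving $2,160.
Renter's Relief Credit: 24% of the $4,350 excess over $714,900 is $1,044; credit = $2,750 − $1,044 = $1,706.
Total: $2,160 + $1,706 = $3,866.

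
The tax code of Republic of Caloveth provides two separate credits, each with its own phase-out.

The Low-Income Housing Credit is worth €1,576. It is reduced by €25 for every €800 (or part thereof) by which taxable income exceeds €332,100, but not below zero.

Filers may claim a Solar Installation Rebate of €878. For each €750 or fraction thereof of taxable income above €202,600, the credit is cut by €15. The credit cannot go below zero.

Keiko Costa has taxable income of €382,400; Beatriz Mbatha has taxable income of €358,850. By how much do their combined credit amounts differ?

€725

Keiko (€382,400): Low-Income Housing Credit: income exceeds €332,100 by €50,300, which is 63 full-or-partial €800 increments; reduction = 63 × €25 = €1,575, leaving €1. Solar Installation Rebate: income exceeds €202,600 by €179,800 → 240 increments × €15 = €3,600 ≥ base, so the credit is €0. total €1 + €0 = €1
Beatriz (€358,850): Low-Income Housing Credit: income exceeds €332,100 by €26,750, which is 34 full-or-partial €800 increments; reduction = 34 × €25 = €850, leaving €726. Solar Installation Rebate: income exceeds €202,600 by €156,250 → 209 increments × €15 = €3,135 ≥ base, so the credit is €0. total €726 + €0 = €726
Difference: |€1 − €726| = €725.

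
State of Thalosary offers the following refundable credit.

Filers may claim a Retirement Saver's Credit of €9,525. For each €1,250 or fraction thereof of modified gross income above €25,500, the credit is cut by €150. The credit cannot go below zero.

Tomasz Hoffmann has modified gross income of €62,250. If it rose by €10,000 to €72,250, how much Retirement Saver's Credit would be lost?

At €62,250 — income exceeds €25,500 by €36,750, which is 30 full-or-partial €1,250 increments; reduction = 30 × €150 = €4,500, leaving €5,025.
At €72,250 — income exceeds €25,500 by €46,750, which is 38 full-or-partial €1,250 increments; reduction = 38 × €150 = €5,700, leaving €3,825.
Lost: €5,025 − €3,825 = €1,200.

€1,200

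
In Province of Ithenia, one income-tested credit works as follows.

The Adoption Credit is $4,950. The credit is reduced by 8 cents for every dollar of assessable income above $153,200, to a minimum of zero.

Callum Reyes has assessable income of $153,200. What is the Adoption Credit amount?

$4,950

Adoption Credit: $153,200 is at or below the $153,200 threshold, so the full $4,950 applies.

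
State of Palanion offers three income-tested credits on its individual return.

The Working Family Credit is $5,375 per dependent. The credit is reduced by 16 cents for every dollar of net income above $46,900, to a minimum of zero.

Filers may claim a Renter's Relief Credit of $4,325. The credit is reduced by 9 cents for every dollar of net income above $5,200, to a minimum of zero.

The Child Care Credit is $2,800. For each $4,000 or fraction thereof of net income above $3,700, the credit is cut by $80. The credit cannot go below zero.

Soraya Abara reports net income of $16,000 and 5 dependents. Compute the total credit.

$32,708

Working Family Credit: base = 5 × $5,375 = $26,875. $16,000 is at or below the $46,900 threshold, so the full $26,875 applies.
Renter's Relief Credit: 9% of the $10,800 excess over $5,200 is $972; credit = $4,325 − $972 = $3,353.
Child Care Credit: income exceeds $3,700 by $12,300, which is 4 full-or-partial $4,000 increments; reduction = 4 × $80 = $320, leaving $2,480.
Total: $26,875 + $3,353 + $2,480 = $32,708.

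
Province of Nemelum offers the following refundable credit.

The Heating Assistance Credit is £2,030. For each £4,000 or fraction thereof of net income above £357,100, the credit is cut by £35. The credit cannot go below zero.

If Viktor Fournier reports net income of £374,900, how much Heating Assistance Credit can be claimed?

£1,855

Heating Assistance Credit: income exceeds £357,100 by £17,800, which is 5 full-or-partial £4,000 increments; reduction = 5 × £35 = £175, leaving £1,855.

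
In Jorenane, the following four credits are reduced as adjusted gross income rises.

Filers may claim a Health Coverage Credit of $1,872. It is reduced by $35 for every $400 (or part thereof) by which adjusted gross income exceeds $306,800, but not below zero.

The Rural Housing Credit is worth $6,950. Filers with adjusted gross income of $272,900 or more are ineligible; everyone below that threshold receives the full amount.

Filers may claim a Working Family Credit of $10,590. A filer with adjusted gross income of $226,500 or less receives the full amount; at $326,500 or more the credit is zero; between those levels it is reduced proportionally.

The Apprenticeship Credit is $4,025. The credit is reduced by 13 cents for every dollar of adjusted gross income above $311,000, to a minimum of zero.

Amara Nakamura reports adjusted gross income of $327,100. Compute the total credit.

Health Coverage Credit: income exceeds $306,800 by $20,300, which is 51 full-or-partial $400 increments; reduction = 51 × $35 = $1,785, leaving $87.
Rural Housing Credit: $327,100 meets or exceeds the $272,900 cutoff, so the credit is $0.
Working Family Credit: $327,100 is at or above $326,500, so the credit is $0.
Apprenticeship Credit: 13% of the $16,100 excess over $311,000 is $2,093; credit = $4,025 − $2,093 = $1,932.
Total: $87 + $0 + $0 + $1,932 = $2,019.

$2,019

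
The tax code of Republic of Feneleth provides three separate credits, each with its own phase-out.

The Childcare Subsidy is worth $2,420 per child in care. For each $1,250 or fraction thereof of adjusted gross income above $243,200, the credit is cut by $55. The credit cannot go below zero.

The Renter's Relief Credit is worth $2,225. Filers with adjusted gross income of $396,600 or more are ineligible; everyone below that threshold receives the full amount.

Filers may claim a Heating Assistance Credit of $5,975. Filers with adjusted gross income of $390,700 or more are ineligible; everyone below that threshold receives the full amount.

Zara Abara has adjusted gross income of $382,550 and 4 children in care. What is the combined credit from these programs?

$11,720

Childcare Subsidy: base = 4 × $2,420 = $9,680. income exceeds $243,200 by $139,350, which is 112 full-or-partial $1,250 increments; reduction = 112 × $55 = $6,160, leaving $3,520.
Renter's Relief Credit: $382,550 is below the $396,600 cutoff, so the full $2,225 applies.
Heating Assistance Credit: $382,550 is below the $390,700 cutoff, so the full $5,975 applies.
Total: $3,520 + $2,225 + $5,975 = $11,720.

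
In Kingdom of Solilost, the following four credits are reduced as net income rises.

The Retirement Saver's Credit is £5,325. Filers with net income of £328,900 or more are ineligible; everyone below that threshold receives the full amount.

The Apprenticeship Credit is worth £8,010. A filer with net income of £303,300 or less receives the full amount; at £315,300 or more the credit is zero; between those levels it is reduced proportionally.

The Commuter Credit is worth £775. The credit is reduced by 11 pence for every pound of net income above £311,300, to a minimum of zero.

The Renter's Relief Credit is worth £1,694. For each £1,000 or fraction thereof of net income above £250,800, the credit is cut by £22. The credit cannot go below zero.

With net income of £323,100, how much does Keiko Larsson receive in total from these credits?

£5,413

Retirement Saver's Credit: £323,100 is below the £328,900 cutoff, so the full £5,325 applies.
Apprenticeship Credit: £323,100 is at or above £315,300, so the credit is £0.
Commuter Credit: 11% of the £11,800 excess over £311,300 is £1,298 ≥ base, so the credit is £0.
Renter's Relief Credit: income exceeds £250,800 by £72,300, which is 73 full-or-partial £1,000 increments; reduction = 73 × £22 = £1,606, leaving £88.
Total: £5,325 + £0 + £0 + £88 = £5,413.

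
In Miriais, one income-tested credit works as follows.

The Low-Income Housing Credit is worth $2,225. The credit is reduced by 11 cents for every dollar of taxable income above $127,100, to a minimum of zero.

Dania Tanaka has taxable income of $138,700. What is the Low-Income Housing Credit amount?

$949

Low-Income Housing Credit: 11% of the $11,600 excess over $127,100 is $1,276; credit = $2,225 − $1,276 = $949.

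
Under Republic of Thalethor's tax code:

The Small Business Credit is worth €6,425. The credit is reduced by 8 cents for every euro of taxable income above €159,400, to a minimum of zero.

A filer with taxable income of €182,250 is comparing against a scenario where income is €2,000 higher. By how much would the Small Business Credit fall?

€160

At €182,250 — 8% of the €22,850 excess over €159,400 is €1,828; credit = €6,425 − €1,828 = €4,597.
At €184,250 — 8% of the €24,850 excess over €159,400 is €1,988; credit = €6,425 − €1,988 = €4,437.
Lost: €4,597 − €4,437 = €160.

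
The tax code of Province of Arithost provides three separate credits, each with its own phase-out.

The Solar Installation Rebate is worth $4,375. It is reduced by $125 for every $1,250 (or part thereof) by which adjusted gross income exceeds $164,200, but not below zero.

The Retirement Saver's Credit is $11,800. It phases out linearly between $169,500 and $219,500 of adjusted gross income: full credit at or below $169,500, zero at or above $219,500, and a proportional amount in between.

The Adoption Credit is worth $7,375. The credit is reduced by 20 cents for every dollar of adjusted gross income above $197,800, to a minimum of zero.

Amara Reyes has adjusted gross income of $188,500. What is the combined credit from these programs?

$16,566

Solar Installation Rebate: income exceeds $164,200 by $24,300, which is 20 full-or-partial $1,250 increments; reduction = 20 × $125 = $2,500, leaving $1,875.
Retirement Saver's Credit: $188,500 is $19,000 into a $50,000 phase-out range, leaving 31,000/50,000 of the credit: $11,800 × 31,000/50,000 = $7,316.
Adoption Credit: $188,500 is at or below the $197,800 threshold, so the full $7,375 applies.
Total: $1,875 + $7,316 + $7,375 = $16,566.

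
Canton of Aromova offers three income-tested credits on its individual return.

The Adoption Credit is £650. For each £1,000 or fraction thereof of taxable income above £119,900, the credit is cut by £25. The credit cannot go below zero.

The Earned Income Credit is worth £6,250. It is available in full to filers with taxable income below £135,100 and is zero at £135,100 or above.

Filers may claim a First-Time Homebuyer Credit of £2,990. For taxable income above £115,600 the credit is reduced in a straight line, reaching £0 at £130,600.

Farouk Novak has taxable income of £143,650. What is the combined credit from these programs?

£50

Adoption Credit: income exceeds £119,900 by £23,750, which is 24 full-or-partial £1,000 increments; reduction = 24 × £25 = £600, leaving £50.
Earned Income Credit: £143,650 meets or exceeds the £135,100 cutoff, so the credit is £0.
First-Time Homebuyer Credit: £143,650 is at or above £130,600, so the credit is £0.
Total: £50 + £0 + £0 = £50.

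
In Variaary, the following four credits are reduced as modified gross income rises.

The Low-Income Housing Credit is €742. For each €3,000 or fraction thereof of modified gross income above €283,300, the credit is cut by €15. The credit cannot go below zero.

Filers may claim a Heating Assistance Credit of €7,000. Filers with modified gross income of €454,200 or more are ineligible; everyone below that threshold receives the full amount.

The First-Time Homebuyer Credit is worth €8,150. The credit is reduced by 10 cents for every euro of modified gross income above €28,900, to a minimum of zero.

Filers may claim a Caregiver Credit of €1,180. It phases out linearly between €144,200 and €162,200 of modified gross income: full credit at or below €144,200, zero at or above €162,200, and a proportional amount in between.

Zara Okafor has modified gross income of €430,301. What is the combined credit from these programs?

Low-Income Housing Credit: income exceeds €283,300 by €147,001 → 50 increments × €15 = €750 ≥ base, so the credit is €0.
Heating Assistance Credit: €430,301 is below the €454,200 cutoff, so the full €7,000 applies.
First-Time Homebuyer Credit: 10% of the €401,401 excess over €28,900 is €40,140.10 ≥ base, so the credit is €0.
Caregiver Credit: €430,301 is at or above €162,200, so the credit is €0.
Total: €0 + €7,000 + €0 + €0 = €7,000.

€7,000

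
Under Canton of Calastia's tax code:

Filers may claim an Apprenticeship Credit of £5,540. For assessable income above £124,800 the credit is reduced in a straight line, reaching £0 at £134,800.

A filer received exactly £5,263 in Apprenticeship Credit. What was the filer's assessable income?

£5,263 is 5,263/5,540 of the full £5,540, so 277/5,540 of the £10,000 range has been used: income = £124,800 + £10,000 × 277/5,540 = £125,300.

£125,300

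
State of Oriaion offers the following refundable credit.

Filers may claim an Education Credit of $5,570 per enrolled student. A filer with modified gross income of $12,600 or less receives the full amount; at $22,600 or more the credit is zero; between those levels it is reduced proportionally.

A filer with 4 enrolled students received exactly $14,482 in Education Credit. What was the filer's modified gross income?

Full credit = 4 × $5,570 = $22,280.
$14,482 is 14,482/22,280 of the full $22,280, so 7,798/22,280 of the $10,000 range has been used: income = $12,600 + $10,000 × 7,798/22,280 = $16,100.

$16,100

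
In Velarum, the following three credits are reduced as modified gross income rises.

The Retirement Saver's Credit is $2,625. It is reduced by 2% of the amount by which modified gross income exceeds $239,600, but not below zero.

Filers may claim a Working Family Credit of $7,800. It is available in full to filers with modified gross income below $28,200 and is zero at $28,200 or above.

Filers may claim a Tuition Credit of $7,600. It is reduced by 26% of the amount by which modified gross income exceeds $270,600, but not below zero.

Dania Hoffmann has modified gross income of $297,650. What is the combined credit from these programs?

$2,031

Retirement Saver's Credit: 2% of the $58,050 excess over $239,600 is $1,161; credit = $2,625 − $1,161 = $1,464.
Working Family Credit: $297,650 meets or exceeds the $28,200 cutoff, so the credit is $0.
Tuition Credit: 26% of the $27,050 excess over $270,600 is $7,033; credit = $7,600 − $7,033 = $567.
Total: $1,464 + $0 + $567 = $2,031.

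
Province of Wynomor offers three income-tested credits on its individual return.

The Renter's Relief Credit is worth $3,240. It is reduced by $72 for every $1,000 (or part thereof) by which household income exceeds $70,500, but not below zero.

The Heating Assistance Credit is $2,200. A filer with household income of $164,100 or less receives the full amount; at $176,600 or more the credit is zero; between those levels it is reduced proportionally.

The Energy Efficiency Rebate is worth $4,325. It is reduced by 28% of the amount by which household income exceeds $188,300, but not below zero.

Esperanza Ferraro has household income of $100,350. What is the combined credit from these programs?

$7,605

Renter's Relief Credit: income exceeds $70,500 by $29,850, which is 30 full-or-partial $1,000 increments; reduction = 30 × $72 = $2,160, leaving $1,080.
Heating Assistance Credit: $100,350 is at or below the $164,100 threshold, so the full $2,200 applies.
Energy Efficiency Rebate: $100,350 is at or below the $188,300 threshold, so the full $4,325 applies.
Total: $1,080 + $2,200 + $4,325 = $7,605.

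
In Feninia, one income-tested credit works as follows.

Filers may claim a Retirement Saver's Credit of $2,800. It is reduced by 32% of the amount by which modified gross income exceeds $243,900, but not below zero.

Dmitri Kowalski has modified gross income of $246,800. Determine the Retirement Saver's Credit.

$1,872

Retirement Saver's Credit: 32% of the $2,900 excess over $243,900 is $928; credit = $2,800 − $928 = $1,872.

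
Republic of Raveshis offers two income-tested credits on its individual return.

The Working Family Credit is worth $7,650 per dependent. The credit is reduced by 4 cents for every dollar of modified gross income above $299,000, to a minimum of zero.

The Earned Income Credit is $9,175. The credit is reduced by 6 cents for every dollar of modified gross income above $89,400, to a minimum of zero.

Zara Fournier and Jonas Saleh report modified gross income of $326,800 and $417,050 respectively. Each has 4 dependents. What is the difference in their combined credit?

$3,610

Zara ($326,800): Working Family Credit: base = 4 × $7,650 = $30,600. 4% of the $27,800 excess over $299,000 is $1,112; credit = $30,600 − $1,112 = $29,488. Earned Income Credit: 6% of the $237,400 excess over $89,400 is $14,244 ≥ base, so the credit is $0. total $29,488 + $0 = $29,488
Jonas ($417,050): Working Family Credit: base = 4 × $7,650 = $30,600. 4% of the $118,050 excess over $299,000 is $4,722; credit = $30,600 − $4,722 = $25,878. Earned Income Credit: 6% of the $327,650 excess over $89,400 is $19,659 ≥ base, so the credit is $0. total $25,878 + $0 = $25,878
Difference: |$29,488 − $25,878| = $3,610.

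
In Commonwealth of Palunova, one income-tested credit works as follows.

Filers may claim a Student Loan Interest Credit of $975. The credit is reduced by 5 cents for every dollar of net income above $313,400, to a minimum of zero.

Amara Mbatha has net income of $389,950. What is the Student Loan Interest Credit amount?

$0

Student Loan Interest Credit: 5% of the $76,550 excess over $313,400 is $3,827.50 ≥ base, so the credit is $0.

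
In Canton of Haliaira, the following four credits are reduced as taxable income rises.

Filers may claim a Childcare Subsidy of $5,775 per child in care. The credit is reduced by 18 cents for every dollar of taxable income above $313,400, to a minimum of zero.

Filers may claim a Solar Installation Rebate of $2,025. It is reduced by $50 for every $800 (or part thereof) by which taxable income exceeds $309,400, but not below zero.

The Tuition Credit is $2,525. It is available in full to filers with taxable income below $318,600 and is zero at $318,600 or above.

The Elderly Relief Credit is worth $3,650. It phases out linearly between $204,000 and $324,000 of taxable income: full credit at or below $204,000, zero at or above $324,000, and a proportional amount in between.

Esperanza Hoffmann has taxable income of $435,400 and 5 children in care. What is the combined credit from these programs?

$6,915

Childcare Subsidy: base = 5 × $5,775 = $28,875. 18% of the $122,000 excess over $313,400 is $21,960; credit = $28,875 − $21,960 = $6,915.
Solar Installation Rebate: income exceeds $309,400 by $126,000 → 158 increments × $50 = $7,900 ≥ base, so the credit is $0.
Tuition Credit: $435,400 meets or exceeds the $318,600 cutoff, so the credit is $0.
Elderly Relief Credit: $435,400 is at or above $324,000, so the credit is $0.
Total: $6,915 + $0 + $0 + $0 = $6,915.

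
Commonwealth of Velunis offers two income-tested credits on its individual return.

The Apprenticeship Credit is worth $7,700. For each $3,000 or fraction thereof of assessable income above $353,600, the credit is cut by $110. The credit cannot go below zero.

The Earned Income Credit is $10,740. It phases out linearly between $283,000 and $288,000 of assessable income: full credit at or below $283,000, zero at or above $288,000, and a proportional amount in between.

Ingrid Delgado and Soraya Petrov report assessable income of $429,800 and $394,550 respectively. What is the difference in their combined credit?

Ingrid ($429,800): Apprenticeship Credit: income exceeds $353,600 by $76,200, which is 26 full-or-partial $3,000 increments; reduction = 26 × $110 = $2,860, leaving $4,840. Earned Income Credit: $429,800 is at or above $288,000, so the credit is $0. total $4,840 + $0 = $4,840
Soraya ($394,550): Apprenticeship Credit: income exceeds $353,600 by $40,950, which is 14 full-or-partial $3,000 increments; reduction = 14 × $110 = $1,540, leaving $6,160. Earned Income Credit: $394,550 is at or above $288,000, so the credit is $0. total $6,160 + $0 = $6,160
Difference: |$4,840 − $6,160| = $1,320.

$1,320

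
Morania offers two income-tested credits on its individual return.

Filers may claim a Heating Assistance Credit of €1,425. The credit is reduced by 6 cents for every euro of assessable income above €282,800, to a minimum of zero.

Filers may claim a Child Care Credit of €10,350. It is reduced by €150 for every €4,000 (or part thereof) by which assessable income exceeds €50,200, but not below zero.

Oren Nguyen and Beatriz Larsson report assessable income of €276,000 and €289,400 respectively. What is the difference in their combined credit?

Oren (€276,000): Heating Assistance Credit: €276,000 is at or below the €282,800 threshold, so the full €1,425 applies. Child Care Credit: income exceeds €50,200 by €225,800, which is 57 full-or-partial €4,000 increments; reduction = 57 × €150 = €8,550, leaving €1,800. total €1,425 + €1,800 = €3,225
Beatriz (€289,400): Heating Assistance Credit: 6% of the €6,600 excess over €282,800 is €396; credit = €1,425 − €396 = €1,029. Child Care Credit: income exceeds €50,200 by €239,200, which is 60 full-or-partial €4,000 increments; reduction = 60 × €150 = €9,000, leaving €1,350. total €1,029 + €1,350 = €2,379
Difference: |€3,225 − €2,379| = €846.

€846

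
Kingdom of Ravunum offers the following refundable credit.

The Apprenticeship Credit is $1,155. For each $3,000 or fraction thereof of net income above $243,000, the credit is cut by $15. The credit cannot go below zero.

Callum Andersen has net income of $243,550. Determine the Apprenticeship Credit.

$1,140

Apprenticeship Credit: income exceeds $243,000 by $550, which is 1 full-or-partial $3,000 increment; reduction = 1 × $15 = $15, leaving $1,140.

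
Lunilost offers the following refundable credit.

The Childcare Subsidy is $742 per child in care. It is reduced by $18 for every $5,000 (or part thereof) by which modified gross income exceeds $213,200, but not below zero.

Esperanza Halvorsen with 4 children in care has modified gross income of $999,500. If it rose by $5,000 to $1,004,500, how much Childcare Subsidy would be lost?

At $999,500 — base = 4 × $742 = $2,968. income exceeds $213,200 by $786,300, which is 158 full-or-partial $5,000 increments; reduction = 158 × $18 = $2,844, leaving $124.
At $1,004,500 — base = 4 × $742 = $2,968. income exceeds $213,200 by $791,300, which is 159 full-or-partial $5,000 increments; reduction = 159 × $18 = $2,862, leaving $106.
Lost: $124 − $106 = $18.

$18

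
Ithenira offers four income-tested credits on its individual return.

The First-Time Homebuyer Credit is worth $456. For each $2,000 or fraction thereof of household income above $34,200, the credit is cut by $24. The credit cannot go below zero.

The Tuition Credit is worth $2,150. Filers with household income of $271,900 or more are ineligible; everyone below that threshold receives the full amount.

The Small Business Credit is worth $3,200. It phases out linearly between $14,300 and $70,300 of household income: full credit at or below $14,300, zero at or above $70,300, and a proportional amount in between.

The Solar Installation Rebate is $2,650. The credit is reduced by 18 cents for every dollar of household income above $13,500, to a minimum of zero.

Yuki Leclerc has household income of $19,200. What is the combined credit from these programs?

First-Time Homebuyer Credit: $19,200 is at or below the $34,200 threshold, so the full $456 applies.
Tuition Credit: $19,200 is below the $271,900 cutoff, so the full $2,150 applies.
Small Business Credit: $19,200 is $4,900 into a $56,000 phase-out range, leaving 51,100/56,000 of the credit: $3,200 × 51,100/56,000 = $2,920.
Solar Installation Rebate: 18% of the $5,700 excess over $13,500 is $1,026; credit = $2,650 − $1,026 = $1,624.
Total: $456 + $2,150 + $2,920 + $1,624 = $7,150.

$7,150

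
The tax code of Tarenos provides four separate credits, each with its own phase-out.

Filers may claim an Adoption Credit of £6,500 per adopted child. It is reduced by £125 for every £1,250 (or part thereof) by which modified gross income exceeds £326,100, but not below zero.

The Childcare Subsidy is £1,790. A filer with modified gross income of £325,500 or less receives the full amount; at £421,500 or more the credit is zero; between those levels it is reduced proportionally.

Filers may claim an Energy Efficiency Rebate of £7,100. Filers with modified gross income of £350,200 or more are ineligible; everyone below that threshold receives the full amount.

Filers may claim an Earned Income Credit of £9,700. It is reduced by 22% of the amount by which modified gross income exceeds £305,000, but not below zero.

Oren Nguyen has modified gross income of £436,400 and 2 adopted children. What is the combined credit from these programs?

£1,875

Adoption Credit: base = 2 × £6,500 = £13,000. income exceeds £326,100 by £110,300, which is 89 full-or-partial £1,250 increments; reduction = 89 × £125 = £11,125, leaving £1,875.
Childcare Subsidy: £436,400 is at or above £421,500, so the credit is £0.
Energy Efficiency Rebate: £436,400 meets or exceeds the £350,200 cutoff, so the credit is £0.
Earned Income Credit: 22% of the £131,400 excess over £305,000 is £28,908 ≥ base, so the credit is £0.
Total: £1,875 + £0 + £0 + £0 = £1,875.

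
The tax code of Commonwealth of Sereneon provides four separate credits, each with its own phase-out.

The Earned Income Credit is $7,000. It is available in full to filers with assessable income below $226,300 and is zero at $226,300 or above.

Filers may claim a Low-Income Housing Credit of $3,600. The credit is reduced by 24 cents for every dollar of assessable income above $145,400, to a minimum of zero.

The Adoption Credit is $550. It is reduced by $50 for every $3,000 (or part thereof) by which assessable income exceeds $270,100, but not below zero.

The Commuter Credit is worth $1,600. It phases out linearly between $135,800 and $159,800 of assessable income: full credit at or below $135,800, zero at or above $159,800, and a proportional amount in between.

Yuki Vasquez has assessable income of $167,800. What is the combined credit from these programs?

Earned Income Credit: $167,800 is below the $226,300 cutoff, so the full $7,000 applies.
Low-Income Housing Credit: 24% of the $22,400 excess over $145,400 is $5,376 ≥ base, so the credit is $0.
Adoption Credit: $167,800 is at or below the $270,100 threshold, so the full $550 applies.
Commuter Credit: $167,800 is at or above $159,800, so the credit is $0.
Total: $7,000 + $0 + $550 + $0 = $7,550.

$7,550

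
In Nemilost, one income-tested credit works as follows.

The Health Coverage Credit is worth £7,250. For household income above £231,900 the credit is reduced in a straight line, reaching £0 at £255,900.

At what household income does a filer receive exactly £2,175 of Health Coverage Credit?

£248,700

£2,175 is 2,175/7,250 of the full £7,250, so 5,075/7,250 of the £24,000 range has been used: income = £231,900 + £24,000 × 5,075/7,250 = £248,700.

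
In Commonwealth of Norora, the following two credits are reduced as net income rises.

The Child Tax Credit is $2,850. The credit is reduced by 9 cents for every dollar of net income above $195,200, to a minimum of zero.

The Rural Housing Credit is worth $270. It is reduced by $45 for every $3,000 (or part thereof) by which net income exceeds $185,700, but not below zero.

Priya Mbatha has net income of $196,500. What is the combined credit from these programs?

Child Tax Credit: 9% of the $1,300 excess over $195,200 is $117; credit = $2,850 − $117 = $2,733.
Rural Housing Credit: income exceeds $185,700 by $10,800, which is 4 full-or-partial $3,000 increments; reduction = 4 × $45 = $180, leaving $90.
Total: $2,733 + $90 = $2,823.

$2,823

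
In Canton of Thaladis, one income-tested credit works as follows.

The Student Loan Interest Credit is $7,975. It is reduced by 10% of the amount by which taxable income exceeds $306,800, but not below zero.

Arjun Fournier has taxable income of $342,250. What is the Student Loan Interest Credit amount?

$4,430

Student Loan Interest Credit: 10% of the $35,450 excess over $306,800 is $3,545; credit = $7,975 − $3,545 = $4,430.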